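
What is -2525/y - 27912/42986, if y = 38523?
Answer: -591896813/827974839 ≈ -0.71487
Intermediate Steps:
-2525/y - 27912/42986 = -2525/38523 - 27912/42986 = -2525*1/38523 - 27912*1/42986 = -2525/38523 - 13956/21493 = -591896813/827974839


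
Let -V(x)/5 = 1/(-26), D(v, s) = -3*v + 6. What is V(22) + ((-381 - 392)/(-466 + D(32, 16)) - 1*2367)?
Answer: -17097237/7228 ≈ -2365.4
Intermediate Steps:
D(v, s) = 6 - 3*v
V(x) = 5/26 (V(x) = -5/(-26) = -5*(-1/26) = 5/26)
V(22) + ((-381 - 392)/(-466 + D(32, 16)) - 1*2367) = 5/26 + ((-381 - 392)/(-466 + (6 - 3*32)) - 1*2367) = 5/26 + (-773/(-466 + (6 - 96)) - 2367) = 5/26 + (-773/(-466 - 90) - 2367) = 5/26 + (-773/(-556) - 2367) = 5/26 + (-773*(-1/556) - 2367) = 5/26 + (773/556 - 2367) = 5/26 - 1315279/556 = -17097237/7228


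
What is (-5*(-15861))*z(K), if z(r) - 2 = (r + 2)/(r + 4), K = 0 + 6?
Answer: 222054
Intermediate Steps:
K = 6
z(r) = 2 + (2 + r)/(4 + r) (z(r) = 2 + (r + 2)/(r + 4) = 2 + (2 + r)/(4 + r))
(-5*(-15861))*z(K) = (-5*(-15861))*((10 + 3*6)/(4 + 6)) = 79305*((10 + 18)/10) = 79305*((⅒)*28) = 79305*(14/5) = 222054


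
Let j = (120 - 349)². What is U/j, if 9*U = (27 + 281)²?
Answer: 94864/471969 ≈ 0.20100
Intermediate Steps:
U = 94864/9 (U = (27 + 281)²/9 = (⅑)*308² = (⅑)*94864 = 94864/9 ≈ 10540.)
j = 52441 (j = (-229)² = 52441)
U/j = (94864/9)/52441 = (94864/9)*(1/52441) = 94864/471969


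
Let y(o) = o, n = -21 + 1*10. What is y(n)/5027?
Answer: -1/457 ≈ -0.0021882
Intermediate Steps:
n = -11 (n = -21 + 10 = -11)
y(n)/5027 = -11/5027 = -11*1/5027 = -1/457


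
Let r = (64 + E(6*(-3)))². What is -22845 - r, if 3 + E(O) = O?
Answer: -24694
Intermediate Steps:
E(O) = -3 + O
r = 1849 (r = (64 + (-3 + 6*(-3)))² = (64 + (-3 - 18))² = (64 - 21)² = 43² = 1849)
-22845 - r = -22845 - 1*1849 = -22845 - 1849 = -24694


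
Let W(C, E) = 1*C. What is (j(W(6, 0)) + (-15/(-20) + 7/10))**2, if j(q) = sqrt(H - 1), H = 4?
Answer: 2041/400 + 29*sqrt(3)/10 ≈ 10.125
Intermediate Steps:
W(C, E) = C
j(q) = sqrt(3) (j(q) = sqrt(4 - 1) = sqrt(3))
(j(W(6, 0)) + (-15/(-20) + 7/10))**2 = (sqrt(3) + (-15/(-20) + 7/10))**2 = (sqrt(3) + (-15*(-1/20) + 7*(1/10)))**2 = (sqrt(3) + (3/4 + 7/10))**2 = (sqrt(3) + 29/20)**2 = (29/20 + sqrt(3))**2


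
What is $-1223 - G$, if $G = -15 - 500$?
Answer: $-708$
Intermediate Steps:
$G = -515$ ($G = -15 - 500 = -515$)
$-1223 - G = -1223 - -515 = -1223 + 515 = -708$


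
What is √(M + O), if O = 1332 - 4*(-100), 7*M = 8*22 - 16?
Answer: 2*√21497/7 ≈ 41.891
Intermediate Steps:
M = 160/7 (M = (8*22 - 16)/7 = (176 - 16)/7 = (⅐)*160 = 160/7 ≈ 22.857)
O = 1732 (O = 1332 + 400 = 1732)
√(M + O) = √(160/7 + 1732) = √(12284/7) = 2*√21497/7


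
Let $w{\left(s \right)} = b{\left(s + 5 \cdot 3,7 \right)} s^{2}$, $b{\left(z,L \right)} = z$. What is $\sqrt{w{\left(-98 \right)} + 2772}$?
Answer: $2 i \sqrt{198590} \approx 891.27 i$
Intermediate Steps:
$w{\left(s \right)} = s^{2} \left(15 + s\right)$ ($w{\left(s \right)} = \left(s + 5 \cdot 3\right) s^{2} = \left(s + 15\right) s^{2} = \left(15 + s\right) s^{2} = s^{2} \left(15 + s\right)$)
$\sqrt{w{\left(-98 \right)} + 2772} = \sqrt{\left(-98\right)^{2} \left(15 - 98\right) + 2772} = \sqrt{9604 \left(-83\right) + 2772} = \sqrt{-797132 + 2772} = \sqrt{-794360} = 2 i \sqrt{198590}$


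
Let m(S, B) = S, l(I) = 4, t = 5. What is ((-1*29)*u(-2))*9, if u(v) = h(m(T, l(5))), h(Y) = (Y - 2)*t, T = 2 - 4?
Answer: 5220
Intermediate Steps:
T = -2
h(Y) = -10 + 5*Y (h(Y) = (Y - 2)*5 = (-2 + Y)*5 = -10 + 5*Y)
u(v) = -20 (u(v) = -10 + 5*(-2) = -10 - 10 = -20)
((-1*29)*u(-2))*9 = (-1*29*(-20))*9 = -29*(-20)*9 = 580*9 = 5220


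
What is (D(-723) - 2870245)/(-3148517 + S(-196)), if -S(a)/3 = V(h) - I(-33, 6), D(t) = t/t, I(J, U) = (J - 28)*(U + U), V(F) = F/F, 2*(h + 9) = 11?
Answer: 717561/787679 ≈ 0.91098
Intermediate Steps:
h = -7/2 (h = -9 + (½)*11 = -9 + 11/2 = -7/2 ≈ -3.5000)
V(F) = 1
I(J, U) = 2*U*(-28 + J) (I(J, U) = (-28 + J)*(2*U) = 2*U*(-28 + J))
D(t) = 1
S(a) = -2199 (S(a) = -3*(1 - 2*6*(-28 - 33)) = -3*(1 - 2*6*(-61)) = -3*(1 - 1*(-732)) = -3*(1 + 732) = -3*733 = -2199)
(D(-723) - 2870245)/(-3148517 + S(-196)) = (1 - 2870245)/(-3148517 - 2199) = -2870244/(-3150716) = -2870244*(-1/3150716) = 717561/787679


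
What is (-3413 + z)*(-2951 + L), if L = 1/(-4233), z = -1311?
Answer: 59010242816/4233 ≈ 1.3941e+7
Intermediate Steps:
L = -1/4233 ≈ -0.00023624
(-3413 + z)*(-2951 + L) = (-3413 - 1311)*(-2951 - 1/4233) = -4724*(-12491584/4233) = 59010242816/4233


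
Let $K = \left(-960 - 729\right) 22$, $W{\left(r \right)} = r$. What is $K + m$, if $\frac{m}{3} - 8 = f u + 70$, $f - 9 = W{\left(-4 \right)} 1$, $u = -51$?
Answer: $-37689$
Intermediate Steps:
$f = 5$ ($f = 9 - 4 = 5$)
$K = -37158$ ($K = \left(-1689\right) 22 = -37158$)
$m = -531$ ($m = 24 + 3 \left(5 \left(-51\right) + 70\right) = 24 + 3 \left(-255 + 70\right) = 24 + 3 \left(-185\right) = 24 - 555 = -531$)
$K + m = -37158 - 531 = -37689$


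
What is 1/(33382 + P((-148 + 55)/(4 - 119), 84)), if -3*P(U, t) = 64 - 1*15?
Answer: 3/100097 ≈ 2.9971e-5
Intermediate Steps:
P(U, t) = -49/3 (P(U, t) = -(64 - 1*15)/3 = -(64 - 15)/3 = -1/3*49 = -49/3)
1/(33382 + P((-148 + 55)/(4 - 119), 84)) = 1/(33382 - 49/3) = 1/(100097/3) = 3/100097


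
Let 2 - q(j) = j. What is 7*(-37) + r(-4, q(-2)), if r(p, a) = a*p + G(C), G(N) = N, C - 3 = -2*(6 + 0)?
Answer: -284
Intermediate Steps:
C = -9 (C = 3 - 2*(6 + 0) = 3 - 2*6 = 3 - 12 = -9)
q(j) = 2 - j
r(p, a) = -9 + a*p (r(p, a) = a*p - 9 = -9 + a*p)
7*(-37) + r(-4, q(-2)) = 7*(-37) + (-9 + (2 - 1*(-2))*(-4)) = -259 + (-9 + (2 + 2)*(-4)) = -259 + (-9 + 4*(-4)) = -259 + (-9 - 16) = -259 - 25 = -284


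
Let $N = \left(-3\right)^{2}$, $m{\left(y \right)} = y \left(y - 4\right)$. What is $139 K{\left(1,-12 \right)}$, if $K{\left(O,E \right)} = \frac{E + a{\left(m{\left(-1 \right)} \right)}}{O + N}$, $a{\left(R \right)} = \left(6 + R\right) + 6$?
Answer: $\frac{139}{2} \approx 69.5$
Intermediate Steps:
$m{\left(y \right)} = y \left(-4 + y\right)$
$a{\left(R \right)} = 12 + R$
$N = 9$
$K{\left(O,E \right)} = \frac{17 + E}{9 + O}$ ($K{\left(O,E \right)} = \frac{E + \left(12 - \left(-4 - 1\right)\right)}{O + 9} = \frac{E + \left(12 - -5\right)}{9 + O} = \frac{E + \left(12 + 5\right)}{9 + O} = \frac{E + 17}{9 + O} = \frac{17 + E}{9 + O}$)
$139 K{\left(1,-12 \right)} = 139 \frac{17 - 12}{9 + 1} = 139 \cdot \frac{1}{10} \cdot 5 = 139 \cdot \frac{1}{2} = \frac{139}{2}$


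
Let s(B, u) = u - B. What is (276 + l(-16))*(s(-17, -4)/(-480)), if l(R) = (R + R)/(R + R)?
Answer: -3601/480 ≈ -7.5021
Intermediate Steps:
l(R) = 1 (l(R) = (2*R)/((2*R)) = (2*R)*(1/(2*R)) = 1)
(276 + l(-16))*(s(-17, -4)/(-480)) = (276 + 1)*((-4 - 1*(-17))/(-480)) = 277*((-4 + 17)*(-1/480)) = 277*(13*(-1/480)) = 277*(-13/480) = -3601/480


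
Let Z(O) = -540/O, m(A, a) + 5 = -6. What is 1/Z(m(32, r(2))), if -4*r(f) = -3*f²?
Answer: 11/540 ≈ 0.020370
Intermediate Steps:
r(f) = 3*f²/4 (r(f) = -(-3)*f²/4 = 3*f²/4)
m(A, a) = -11 (m(A, a) = -5 - 6 = -11)
1/Z(m(32, r(2))) = 1/(-540/(-11)) = 1/(-540*(-1/11)) = 1/(540/11) = 11/540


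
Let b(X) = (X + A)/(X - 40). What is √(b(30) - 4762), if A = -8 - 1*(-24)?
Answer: I*√119165/5 ≈ 69.041*I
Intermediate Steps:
A = 16 (A = -8 + 24 = 16)
b(X) = (16 + X)/(-40 + X) (b(X) = (X + 16)/(X - 40) = (16 + X)/(-40 + X))
√(b(30) - 4762) = √((16 + 30)/(-40 + 30) - 4762) = √(46/(-10) - 4762) = √(-⅒*46 - 4762) = √(-23/5 - 4762) = √(-23833/5) = I*√119165/5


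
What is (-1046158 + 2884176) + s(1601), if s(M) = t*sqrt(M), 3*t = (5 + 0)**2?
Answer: 1838018 + 25*sqrt(1601)/3 ≈ 1.8384e+6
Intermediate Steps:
t = 25/3 (t = (5 + 0)**2/3 = (1/3)*5**2 = (1/3)*25 = 25/3 ≈ 8.3333)
s(M) = 25*sqrt(M)/3
(-1046158 + 2884176) + s(1601) = (-1046158 + 2884176) + 25*sqrt(1601)/3 = 1838018 + 25*sqrt(1601)/3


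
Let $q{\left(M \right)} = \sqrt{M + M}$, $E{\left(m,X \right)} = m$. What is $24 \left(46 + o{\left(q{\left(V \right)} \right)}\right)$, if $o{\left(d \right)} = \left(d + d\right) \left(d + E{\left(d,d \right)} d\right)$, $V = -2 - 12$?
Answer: $-240 - 2688 i \sqrt{7} \approx -240.0 - 7111.8 i$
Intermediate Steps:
$V = -14$ ($V = -2 - 12 = -14$)
$q{\left(M \right)} = \sqrt{2} \sqrt{M}$ ($q{\left(M \right)} = \sqrt{2 M} = \sqrt{2} \sqrt{M}$)
$o{\left(d \right)} = 2 d \left(d + d^{2}\right)$ ($o{\left(d \right)} = \left(d + d\right) \left(d + d d\right) = 2 d \left(d + d^{2}\right)$)
$24 \left(46 + o{\left(q{\left(V \right)} \right)}\right) = 24 \left(46 + 2 \left(\sqrt{2} \sqrt{-14}\right)^{2} \left(1 + \sqrt{2} \sqrt{-14}\right)\right) = 24 \left(46 + 2 \left(\sqrt{2} i \sqrt{14}\right)^{2} \left(1 + \sqrt{2} i \sqrt{14}\right)\right) = 24 \left(46 + 2 \left(2 i \sqrt{7}\right)^{2} \left(1 + 2 i \sqrt{7}\right)\right) = 24 \left(46 + 2 \left(-28\right) \left(1 + 2 i \sqrt{7}\right)\right) = 24 \left(46 - \left(56 + 112 i \sqrt{7}\right)\right) = 24 \left(-10 - 112 i \sqrt{7}\right) = -240 - 2688 i \sqrt{7}$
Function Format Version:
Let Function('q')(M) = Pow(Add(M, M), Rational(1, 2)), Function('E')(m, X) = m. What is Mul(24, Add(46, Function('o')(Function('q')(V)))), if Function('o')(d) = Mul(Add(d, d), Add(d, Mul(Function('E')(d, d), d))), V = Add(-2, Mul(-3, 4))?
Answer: Add(-240, Mul(-2688, I, Pow(7, Rational(1, 2)))) ≈ Add(-240.00, Mul(-7111.8, I))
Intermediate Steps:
V = -14 (V = Add(-2, -12) = -14)
Function('q')(M) = Mul(Pow(2, Rational(1, 2)), Pow(M, Rational(1, 2))) (Function('q')(M) = Pow(Mul(2, M), Rational(1, 2)) = Mul(Pow(2, Rational(1, 2)), Pow(M, Rational(1, 2))))
Function('o')(d) = Mul(2, d, Add(d, Pow(d, 2))) (Function('o')(d) = Mul(Add(d, d), Add(d, Mul(d, d))) = Mul(Mul(2, d), Add(d, Pow(d, 2))) = Mul(2, d, Add(d, Pow(d, 2))))
Mul(24, Add(46, Function('o')(Function('q')(V)))) = Mul(24, Add(46, Mul(2, Pow(Mul(Pow(2, Rational(1, 2)), Pow(-14, Rational(1, 2))), 2), Add(1, Mul(Pow(2, Rational(1, 2)), Pow(-14, Rational(1, 2))))))) = Mul(24, Add(46, Mul(2, Pow(Mul(Pow(2, Rational(1, 2)), Mul(I, Pow(14, Rational(1, 2)))), 2), Add(1, Mul(Pow(2, Rational(1, 2)), Mul(I, Pow(14, Rational(1, 2)))))))) = Mul(24, Add(46, Mul(2, Pow(Mul(2, I, Pow(7, Rational(1, 2))), 2), Add(1, Mul(2, I, Pow(7, Rational(1, 2))))))) = Mul(24, Add(46, Mul(2, -28, Add(1, Mul(2, I, Pow(7, Rational(1, 2))))))) = Mul(24, Add(46, Add(-56, Mul(-112, I, Pow(7, Rational(1, 2)))))) = Mul(24, Add(-10, Mul(-112, I, Pow(7, Rational(1, 2))))) = Add(-240, Mul(-2688, I, Pow(7, Rational(1, 2))))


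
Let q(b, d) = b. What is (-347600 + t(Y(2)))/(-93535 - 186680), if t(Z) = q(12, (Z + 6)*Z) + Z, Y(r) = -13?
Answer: 115867/93405 ≈ 1.2405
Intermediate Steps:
t(Z) = 12 + Z
(-347600 + t(Y(2)))/(-93535 - 186680) = (-347600 + (12 - 13))/(-93535 - 186680) = (-347600 - 1)/(-280215) = -347601*(-1/280215) = 115867/93405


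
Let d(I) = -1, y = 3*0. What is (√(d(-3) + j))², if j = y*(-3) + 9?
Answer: 8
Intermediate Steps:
y = 0
j = 9 (j = 0*(-3) + 9 = 0 + 9 = 9)
(√(d(-3) + j))² = (√(-1 + 9))² = (√8)² = (2*√2)² = 8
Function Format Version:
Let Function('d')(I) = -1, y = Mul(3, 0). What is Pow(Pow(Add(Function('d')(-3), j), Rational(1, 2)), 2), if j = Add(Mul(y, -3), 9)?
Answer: 8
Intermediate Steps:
y = 0
j = 9 (j = Add(Mul(0, -3), 9) = Add(0, 9) = 9)
Pow(Pow(Add(Function('d')(-3), j), Rational(1, 2)), 2) = Pow(Pow(Add(-1, 9), Rational(1, 2)), 2) = Pow(Pow(8, Rational(1, 2)), 2) = Pow(Mul(2, Pow(2, Rational(1, 2))), 2) = 8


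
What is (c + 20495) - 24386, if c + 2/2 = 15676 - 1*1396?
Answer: 10388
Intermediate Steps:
c = 14279 (c = -1 + (15676 - 1*1396) = -1 + (15676 - 1396) = -1 + 14280 = 14279)
(c + 20495) - 24386 = (14279 + 20495) - 24386 = 34774 - 24386 = 10388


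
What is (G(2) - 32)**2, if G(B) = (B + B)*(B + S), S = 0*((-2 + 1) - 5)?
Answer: 576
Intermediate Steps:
S = 0 (S = 0*(-1 - 5) = 0*(-6) = 0)
G(B) = 2*B**2 (G(B) = (B + B)*(B + 0) = (2*B)*B = 2*B**2)
(G(2) - 32)**2 = (2*2**2 - 32)**2 = (2*4 - 32)**2 = (8 - 32)**2 = (-24)**2 = 576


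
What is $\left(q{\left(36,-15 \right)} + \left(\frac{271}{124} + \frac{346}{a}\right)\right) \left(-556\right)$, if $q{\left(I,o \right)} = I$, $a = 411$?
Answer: $- \frac{276469471}{12741} \approx -21699.0$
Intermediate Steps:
$\left(q{\left(36,-15 \right)} + \left(\frac{271}{124} + \frac{346}{a}\right)\right) \left(-556\right) = \left(36 + \left(\frac{271}{124} + \frac{346}{411}\right)\right) \left(-556\right) = \left(36 + \frac{154285}{50964}\right) \left(-556\right) = \frac{1988989}{50964} \left(-556\right) = - \frac{276469471}{12741}$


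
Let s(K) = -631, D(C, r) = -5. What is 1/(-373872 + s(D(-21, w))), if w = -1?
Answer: -1/374503 ≈ -2.6702e-6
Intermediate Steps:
1/(-373872 + s(D(-21, w))) = 1/(-373872 - 631) = 1/(-374503) = -1/374503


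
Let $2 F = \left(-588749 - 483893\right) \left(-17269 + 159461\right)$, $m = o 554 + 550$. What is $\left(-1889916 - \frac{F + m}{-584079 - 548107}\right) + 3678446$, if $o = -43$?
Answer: $\frac{974344023838}{566093} \approx 1.7212 \cdot 10^{6}$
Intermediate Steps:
$m = -23272$ ($m = \left(-43\right) 554 + 550 = -23822 + 550 = -23272$)
$F = -76260555632$ ($F = \frac{\left(-588749 - 483893\right) \left(-17269 + 159461\right)}{2} = \frac{\left(-1072642\right) 142192}{2} = \frac{1}{2} \left(-152521111264\right) = -76260555632$)
$\left(-1889916 - \frac{F + m}{-584079 - 548107}\right) + 3678446 = \left(-1889916 - \frac{-76260555632 - 23272}{-584079 - 548107}\right) + 3678446 = \left(-1889916 - - \frac{76260578904}{-1132186}\right) + 3678446 = \left(-1889916 - \left(-76260578904\right) \left(- \frac{1}{1132186}\right)\right) + 3678446 = \left(-1889916 - \frac{38130289452}{566093}\right) + 3678446 = - \frac{1107998507640}{566093} + 3678446 = \frac{974344023838}{566093}$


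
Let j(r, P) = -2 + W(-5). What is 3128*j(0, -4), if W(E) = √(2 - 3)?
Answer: -6256 + 3128*I ≈ -6256.0 + 3128.0*I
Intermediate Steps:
W(E) = I (W(E) = √(-1) = I)
j(r, P) = -2 + I
3128*j(0, -4) = 3128*(-2 + I) = -6256 + 3128*I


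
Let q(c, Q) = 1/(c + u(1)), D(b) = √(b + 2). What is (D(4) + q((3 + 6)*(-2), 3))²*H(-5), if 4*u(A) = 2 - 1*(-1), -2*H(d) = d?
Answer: 71455/4761 - 20*√6/69 ≈ 14.298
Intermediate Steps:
H(d) = -d/2
D(b) = √(2 + b)
u(A) = ¾ (u(A) = (2 - 1*(-1))/4 = (2 + 1)/4 = (¼)*3 = ¾)
q(c, Q) = 1/(¾ + c) (q(c, Q) = 1/(c + ¾) = 1/(¾ + c))
(D(4) + q((3 + 6)*(-2), 3))²*H(-5) = (√(2 + 4) + 4/(3 + 4*((3 + 6)*(-2))))²*(-½*(-5)) = (√6 + 4/(3 + 4*(9*(-2))))²*(5/2) = (√6 + 4/(3 + 4*(-18)))²*(5/2) = (√6 + 4/(3 - 72))²*(5/2) = (√6 + 4/(-69))²*(5/2) = (√6 + 4*(-1/69))²*(5/2) = (√6 - 4/69)²*(5/2) = (-4/69 + √6)²*(5/2) = 5*(-4/69 + √6)²/2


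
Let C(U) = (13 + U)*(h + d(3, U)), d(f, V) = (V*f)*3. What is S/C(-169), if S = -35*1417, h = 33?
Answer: -3815/17856 ≈ -0.21365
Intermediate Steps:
d(f, V) = 3*V*f
C(U) = (13 + U)*(33 + 9*U) (C(U) = (13 + U)*(33 + 3*U*3) = (13 + U)*(33 + 9*U))
S = -49595
S/C(-169) = -49595/(429 + 9*(-169)² + 150*(-169)) = -49595/(429 + 9*28561 - 25350) = -49595/(429 + 257049 - 25350) = -49595/232128 = -49595*1/232128 = -3815/17856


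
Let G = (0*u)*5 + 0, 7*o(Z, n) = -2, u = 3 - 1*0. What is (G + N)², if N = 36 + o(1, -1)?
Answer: 62500/49 ≈ 1275.5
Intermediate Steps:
u = 3 (u = 3 + 0 = 3)
o(Z, n) = -2/7 (o(Z, n) = (⅐)*(-2) = -2/7)
N = 250/7 (N = 36 - 2/7 = 250/7 ≈ 35.714)
G = 0 (G = (0*3)*5 + 0 = 0*5 + 0 = 0 + 0 = 0)
(G + N)² = (0 + 250/7)² = (250/7)² = 62500/49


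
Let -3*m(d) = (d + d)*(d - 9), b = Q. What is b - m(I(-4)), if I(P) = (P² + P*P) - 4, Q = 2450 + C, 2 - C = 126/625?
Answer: 5262122/1875 ≈ 2806.5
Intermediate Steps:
C = 1124/625 (C = 2 - 126/625 = 1124/625 ≈ 1.7984)
Q = 1532374/625 (Q = 2450 + 1124/625 = 1532374/625 ≈ 2451.8)
b = 1532374/625 ≈ 2451.8
I(P) = -4 + 2*P² (I(P) = (P² + P²) - 4 = 2*P² - 4 = -4 + 2*P²)
m(d) = -2*d*(-9 + d)/3 (m(d) = -(d + d)*(d - 9)/3 = -2*d*(-9 + d)/3)
b - m(I(-4)) = 1532374/625 - 2*(-4 + 2*(-4)²)*(9 - (-4 + 2*(-4)²))/3 = 1532374/625 - 2*(-4 + 2*16)*(9 - (-4 + 2*16))/3 = 1532374/625 - 2*(-4 + 32)*(9 - (-4 + 32))/3 = 1532374/625 - 2*28*(9 - 1*28)/3 = 1532374/625 - 2*28*(9 - 28)/3 = 1532374/625 - 2*28*(-19)/3 = 1532374/625 - 1*(-1064/3) = 1532374/625 + 1064/3 = 5262122/1875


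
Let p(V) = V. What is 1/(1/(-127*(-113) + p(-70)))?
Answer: 14281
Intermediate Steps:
1/(1/(-127*(-113) + p(-70))) = 1/(1/(-127*(-113) - 70)) = 1/(1/(14351 - 70)) = 1/(1/14281) = 14281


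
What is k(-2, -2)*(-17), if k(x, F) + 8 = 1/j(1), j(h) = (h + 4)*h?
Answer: 663/5 ≈ 132.60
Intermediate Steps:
j(h) = h*(4 + h) (j(h) = (4 + h)*h = h*(4 + h))
k(x, F) = -39/5 (k(x, F) = -8 + 1/(1*(4 + 1)) = -8 + 1/(1*5) = -8 + 1/5 = -8 + ⅕ = -39/5)
k(-2, -2)*(-17) = -39/5*(-17) = 663/5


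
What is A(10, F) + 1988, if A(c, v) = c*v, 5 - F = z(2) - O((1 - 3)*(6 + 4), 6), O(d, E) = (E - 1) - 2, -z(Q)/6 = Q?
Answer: 2188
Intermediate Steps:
z(Q) = -6*Q
O(d, E) = -3 + E (O(d, E) = (-1 + E) - 2 = -3 + E)
F = 20 (F = 5 - (-6*2 - (-3 + 6)) = 5 - (-12 - 1*3) = 5 - (-12 - 3) = 5 - 1*(-15) = 5 + 15 = 20)
A(10, F) + 1988 = 10*20 + 1988 = 200 + 1988 = 2188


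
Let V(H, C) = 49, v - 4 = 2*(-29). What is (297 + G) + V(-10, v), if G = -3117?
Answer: -2771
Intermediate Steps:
v = -54 (v = 4 + 2*(-29) = 4 - 58 = -54)
(297 + G) + V(-10, v) = (297 - 3117) + 49 = -2820 + 49 = -2771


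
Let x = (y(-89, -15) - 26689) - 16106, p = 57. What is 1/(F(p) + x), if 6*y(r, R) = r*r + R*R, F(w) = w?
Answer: -3/124141 ≈ -2.4166e-5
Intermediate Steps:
y(r, R) = R²/6 + r²/6 (y(r, R) = (r*r + R*R)/6 = (r² + R²)/6 = (R² + r²)/6 = R²/6 + r²/6)
x = -124312/3 (x = (((⅙)*(-15)² + (⅙)*(-89)²) - 26689) - 16106 = (((⅙)*225 + (⅙)*7921) - 26689) - 16106 = ((75/2 + 7921/6) - 26689) - 16106 = (4073/3 - 26689) - 16106 = -75994/3 - 16106 = -124312/3 ≈ -41437.)
1/(F(p) + x) = 1/(57 - 124312/3) = 1/(-124141/3) = -3/124141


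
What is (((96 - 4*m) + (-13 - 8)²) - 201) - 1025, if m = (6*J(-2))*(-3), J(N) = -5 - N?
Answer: -905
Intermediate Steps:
m = 54 (m = (6*(-5 - 1*(-2)))*(-3) = (6*(-5 + 2))*(-3) = (6*(-3))*(-3) = -18*(-3) = 54)
(((96 - 4*m) + (-13 - 8)²) - 201) - 1025 = (((96 - 4*54) + (-13 - 8)²) - 201) - 1025 = (((96 - 216) + (-21)²) - 201) - 1025 = ((-120 + 441) - 201) - 1025 = (321 - 201) - 1025 = 120 - 1025 = -905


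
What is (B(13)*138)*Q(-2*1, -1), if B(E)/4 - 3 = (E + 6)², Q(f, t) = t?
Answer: -200928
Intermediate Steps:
B(E) = 12 + 4*(6 + E)² (B(E) = 12 + 4*(E + 6)² = 12 + 4*(6 + E)²)
(B(13)*138)*Q(-2*1, -1) = ((12 + 4*(6 + 13)²)*138)*(-1) = ((12 + 4*19²)*138)*(-1) = ((12 + 4*361)*138)*(-1) = ((12 + 1444)*138)*(-1) = (1456*138)*(-1) = 200928*(-1) = -200928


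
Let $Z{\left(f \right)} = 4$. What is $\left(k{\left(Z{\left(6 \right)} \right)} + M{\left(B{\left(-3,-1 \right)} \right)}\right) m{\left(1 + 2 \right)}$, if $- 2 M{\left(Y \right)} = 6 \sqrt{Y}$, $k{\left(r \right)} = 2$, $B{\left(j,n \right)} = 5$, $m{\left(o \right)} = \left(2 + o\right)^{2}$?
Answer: $50 - 75 \sqrt{5} \approx -117.71$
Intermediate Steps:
$M{\left(Y \right)} = - 3 \sqrt{Y}$ ($M{\left(Y \right)} = - \frac{6 \sqrt{Y}}{2} = - 3 \sqrt{Y}$)
$\left(k{\left(Z{\left(6 \right)} \right)} + M{\left(B{\left(-3,-1 \right)} \right)}\right) m{\left(1 + 2 \right)} = \left(2 - 3 \sqrt{5}\right) \left(2 + \left(1 + 2\right)\right)^{2} = \left(2 - 3 \sqrt{5}\right) \left(2 + 3\right)^{2} = \left(2 - 3 \sqrt{5}\right) 5^{2} = \left(2 - 3 \sqrt{5}\right) 25 = 50 - 75 \sqrt{5}$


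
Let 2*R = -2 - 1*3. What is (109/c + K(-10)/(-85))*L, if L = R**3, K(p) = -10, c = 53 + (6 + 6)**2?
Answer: -280875/26792 ≈ -10.484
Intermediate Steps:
c = 197 (c = 53 + 12**2 = 53 + 144 = 197)
R = -5/2 (R = (-2 - 1*3)/2 = (-2 - 3)/2 = (1/2)*(-5) = -5/2 ≈ -2.5000)
L = -125/8 (L = (-5/2)**3 = -125/8 ≈ -15.625)
(109/c + K(-10)/(-85))*L = (109/197 - 10/(-85))*(-125/8) = (109*(1/197) - 10*(-1/85))*(-125/8) = (109/197 + 2/17)*(-125/8) = (2247/3349)*(-125/8) = -280875/26792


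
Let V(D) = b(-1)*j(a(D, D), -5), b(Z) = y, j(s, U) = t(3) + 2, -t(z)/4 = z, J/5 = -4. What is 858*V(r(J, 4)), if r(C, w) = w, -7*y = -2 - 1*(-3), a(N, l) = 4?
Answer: 8580/7 ≈ 1225.7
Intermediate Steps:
J = -20 (J = 5*(-4) = -20)
t(z) = -4*z
j(s, U) = -10 (j(s, U) = -4*3 + 2 = -12 + 2 = -10)
y = -⅐ (y = -(-2 - 1*(-3))/7 = -(-2 + 3)/7 = -⅐*1 = -⅐ ≈ -0.14286)
b(Z) = -⅐
V(D) = 10/7 (V(D) = -⅐*(-10) = 10/7)
858*V(r(J, 4)) = 858*(10/7) = 8580/7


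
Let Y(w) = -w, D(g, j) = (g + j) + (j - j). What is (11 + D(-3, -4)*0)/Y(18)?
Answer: -11/18 ≈ -0.61111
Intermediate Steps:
D(g, j) = g + j (D(g, j) = (g + j) + 0 = g + j)
(11 + D(-3, -4)*0)/Y(18) = (11 + (-3 - 4)*0)/((-1*18)) = (11 - 7*0)/(-18) = (11 + 0)*(-1/18) = 11*(-1/18) = -11/18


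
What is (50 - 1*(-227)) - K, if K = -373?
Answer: 650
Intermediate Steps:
(50 - 1*(-227)) - K = (50 - 1*(-227)) - 1*(-373) = (50 + 227) + 373 = 277 + 373 = 650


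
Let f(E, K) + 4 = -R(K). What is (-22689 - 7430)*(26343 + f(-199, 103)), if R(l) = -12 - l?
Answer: -796768026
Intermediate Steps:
f(E, K) = 8 + K (f(E, K) = -4 - (-12 - K) = -4 + (12 + K) = 8 + K)
(-22689 - 7430)*(26343 + f(-199, 103)) = (-22689 - 7430)*(26343 + (8 + 103)) = -30119*(26343 + 111) = -30119*26454 = -796768026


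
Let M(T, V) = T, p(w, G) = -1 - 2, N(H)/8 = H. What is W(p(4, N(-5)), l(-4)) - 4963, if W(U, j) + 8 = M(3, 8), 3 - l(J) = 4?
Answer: -4968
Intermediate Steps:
N(H) = 8*H
p(w, G) = -3
l(J) = -1 (l(J) = 3 - 1*4 = 3 - 4 = -1)
W(U, j) = -5 (W(U, j) = -8 + 3 = -5)
W(p(4, N(-5)), l(-4)) - 4963 = -5 - 4963 = -4968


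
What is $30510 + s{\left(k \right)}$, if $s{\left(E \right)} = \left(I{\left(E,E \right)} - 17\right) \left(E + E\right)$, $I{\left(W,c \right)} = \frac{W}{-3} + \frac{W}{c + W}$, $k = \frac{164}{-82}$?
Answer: $\frac{91720}{3} \approx 30573.0$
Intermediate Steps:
$k = -2$ ($k = 164 \left(- \frac{1}{82}\right) = -2$)
$I{\left(W,c \right)} = - \frac{W}{3} + \frac{W}{W + c}$ ($I{\left(W,c \right)} = W \left(- \frac{1}{3}\right) + \frac{W}{W + c} = - \frac{W}{3} + \frac{W}{W + c}$)
$s{\left(E \right)} = 2 E \left(- \frac{33}{2} - \frac{E}{3}\right)$ ($s{\left(E \right)} = \left(\frac{E \left(3 - E - E\right)}{3 \left(E + E\right)} - 17\right) \left(E + E\right) = \left(\frac{E \left(3 - 2 E\right)}{3 \cdot 2 E} - 17\right) 2 E = \left(\frac{E \frac{1}{2 E} \left(3 - 2 E\right)}{3} - 17\right) 2 E = \left(\left(\frac{1}{2} - \frac{E}{3}\right) - 17\right) 2 E = \left(- \frac{33}{2} - \frac{E}{3}\right) 2 E = 2 E \left(- \frac{33}{2} - \frac{E}{3}\right)$)
$30510 + s{\left(k \right)} = 30510 - - \frac{2 \left(99 + 2 \left(-2\right)\right)}{3} = 30510 - - \frac{2 \left(99 - 4\right)}{3} = 30510 - \left(- \frac{2}{3}\right) 95 = 30510 + \frac{190}{3} = \frac{91720}{3}$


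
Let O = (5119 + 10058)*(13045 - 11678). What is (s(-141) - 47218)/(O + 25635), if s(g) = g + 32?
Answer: -47327/20772594 ≈ -0.0022783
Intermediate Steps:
s(g) = 32 + g
O = 20746959 (O = 15177*1367 = 20746959)
(s(-141) - 47218)/(O + 25635) = ((32 - 141) - 47218)/(20746959 + 25635) = (-109 - 47218)/20772594 = -47327*1/20772594 = -47327/20772594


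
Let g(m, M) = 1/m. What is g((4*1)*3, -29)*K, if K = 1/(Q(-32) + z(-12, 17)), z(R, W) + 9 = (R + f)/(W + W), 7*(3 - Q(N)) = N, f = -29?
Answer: -119/3762 ≈ -0.031632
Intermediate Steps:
Q(N) = 3 - N/7
z(R, W) = -9 + (-29 + R)/(2*W) (z(R, W) = -9 + (R - 29)/(W + W) = -9 + (-29 + R)/((2*W)) = -9 + (-29 + R)*(1/(2*W)) = -9 + (-29 + R)/(2*W))
K = -238/627 (K = 1/((3 - ⅐*(-32)) + (½)*(-29 - 12 - 18*17)/17) = 1/((3 + 32/7) + (½)*(1/17)*(-29 - 12 - 306)) = 1/(53/7 + (½)*(1/17)*(-347)) = 1/(53/7 - 347/34) = 1/(-627/238) = -238/627 ≈ -0.37959)
g((4*1)*3, -29)*K = -238/627/((4*1)*3) = -238/627/(4*3) = -238/627/12 = (1/12)*(-238/627) = -119/3762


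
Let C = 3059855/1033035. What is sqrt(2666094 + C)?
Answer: sqrt(113806221193056603)/206607 ≈ 1632.8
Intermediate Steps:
C = 611971/206607 (C = 3059855*(1/1033035) = 611971/206607 ≈ 2.9620)
sqrt(2666094 + C) = sqrt(2666094 + 611971/206607) = sqrt(550834295029/206607) = sqrt(113806221193056603)/206607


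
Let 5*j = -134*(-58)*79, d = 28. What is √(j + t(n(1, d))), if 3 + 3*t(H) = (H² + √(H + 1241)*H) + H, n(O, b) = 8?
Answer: √(27634635 + 600*√1249)/15 ≈ 350.59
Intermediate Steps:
t(H) = -1 + H/3 + H²/3 + H*√(1241 + H)/3 (t(H) = -1 + ((H² + √(H + 1241)*H) + H)/3 = -1 + ((H² + √(1241 + H)*H) + H)/3 = -1 + ((H² + H*√(1241 + H)) + H)/3 = -1 + (H + H² + H*√(1241 + H))/3 = -1 + (H/3 + H²/3 + H*√(1241 + H)/3) = -1 + H/3 + H²/3 + H*√(1241 + H)/3)
j = 613988/5 (j = (-134*(-58)*79)/5 = (7772*79)/5 = (⅕)*613988 = 613988/5 ≈ 1.2280e+5)
√(j + t(n(1, d))) = √(613988/5 + (-1 + (⅓)*8 + (⅓)*8² + (⅓)*8*√(1241 + 8))) = √(613988/5 + (-1 + 8/3 + (⅓)*64 + (⅓)*8*√1249)) = √(613988/5 + (-1 + 8/3 + 64/3 + 8*√1249/3)) = √(613988/5 + (23 + 8*√1249/3)) = √(614103/5 + 8*√1249/3)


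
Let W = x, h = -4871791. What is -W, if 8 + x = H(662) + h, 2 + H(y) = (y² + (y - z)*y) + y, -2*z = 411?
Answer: 3858610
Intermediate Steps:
z = -411/2 (z = -½*411 = -411/2 ≈ -205.50)
H(y) = -2 + y + y² + y*(411/2 + y) (H(y) = -2 + ((y² + (y - 1*(-411/2))*y) + y) = -2 + ((y² + (y + 411/2)*y) + y) = -2 + ((y² + (411/2 + y)*y) + y) = -2 + ((y² + y*(411/2 + y)) + y) = -2 + (y + y² + y*(411/2 + y)) = -2 + y + y² + y*(411/2 + y))
x = -3858610 (x = -8 + ((-2 + 2*662² + (413/2)*662) - 4871791) = -8 + ((-2 + 2*438244 + 136703) - 4871791) = -8 + ((-2 + 876488 + 136703) - 4871791) = -8 + (1013189 - 4871791) = -8 - 3858602 = -3858610)
W = -3858610
-W = -1*(-3858610) = 3858610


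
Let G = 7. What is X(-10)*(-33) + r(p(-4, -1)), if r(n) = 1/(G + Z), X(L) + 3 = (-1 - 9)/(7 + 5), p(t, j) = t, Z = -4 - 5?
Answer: 126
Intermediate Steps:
Z = -9
X(L) = -23/6 (X(L) = -3 + (-1 - 9)/(7 + 5) = -3 - 10/12 = -3 - 10*1/12 = -3 - ⅚ = -23/6)
r(n) = -½ (r(n) = 1/(7 - 9) = 1/(-2) = -½)
X(-10)*(-33) + r(p(-4, -1)) = -23/6*(-33) - ½ = 253/2 - ½ = 126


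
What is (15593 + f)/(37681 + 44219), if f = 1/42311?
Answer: 164938856/866317725 ≈ 0.19039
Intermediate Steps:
f = 1/42311 ≈ 2.3635e-5
(15593 + f)/(37681 + 44219) = (15593 + 1/42311)/(37681 + 44219) = (659755424/42311)/81900 = (659755424/42311)*(1/81900) = 164938856/866317725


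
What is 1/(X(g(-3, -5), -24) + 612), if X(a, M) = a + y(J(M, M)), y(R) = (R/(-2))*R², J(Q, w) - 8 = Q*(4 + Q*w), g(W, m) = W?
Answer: 1/1346290283873 ≈ 7.4278e-13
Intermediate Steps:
J(Q, w) = 8 + Q*(4 + Q*w)
y(R) = -R³/2 (y(R) = (R*(-½))*R² = (-R/2)*R² = -R³/2)
X(a, M) = a - (8 + M³ + 4*M)³/2 (X(a, M) = a - (8 + 4*M + M*M²)³/2 = a - (8 + 4*M + M³)³/2 = a - (8 + M³ + 4*M)³/2)
1/(X(g(-3, -5), -24) + 612) = 1/((-3 - (8 + (-24)³ + 4*(-24))³/2) + 612) = 1/((-3 - (8 - 13824 - 96)³/2) + 612) = 1/((-3 - ½*(-13912)³) + 612) = 1/((-3 - ½*(-2692580566528)) + 612) = 1/((-3 + 1346290283264) + 612) = 1/(1346290283261 + 612) = 1/1346290283873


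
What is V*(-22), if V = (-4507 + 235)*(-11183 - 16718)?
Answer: -2622247584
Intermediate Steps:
V = 119193072 (V = -4272*(-27901) = 119193072)
V*(-22) = 119193072*(-22) = -2622247584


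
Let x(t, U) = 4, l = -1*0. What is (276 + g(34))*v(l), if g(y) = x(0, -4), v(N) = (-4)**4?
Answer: 71680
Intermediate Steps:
l = 0
v(N) = 256
g(y) = 4
(276 + g(34))*v(l) = (276 + 4)*256 = 280*256 = 71680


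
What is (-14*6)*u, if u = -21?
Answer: 1764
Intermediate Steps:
(-14*6)*u = -14*6*(-21) = -84*(-21) = 1764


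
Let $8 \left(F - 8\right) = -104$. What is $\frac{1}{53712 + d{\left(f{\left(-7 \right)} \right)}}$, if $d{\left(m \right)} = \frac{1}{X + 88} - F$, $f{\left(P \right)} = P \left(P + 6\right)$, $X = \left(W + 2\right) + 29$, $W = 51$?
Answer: $\frac{170}{9131891} \approx 1.8616 \cdot 10^{-5}$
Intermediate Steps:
$F = -5$ ($F = 8 + \frac{1}{8} \left(-104\right) = 8 - 13 = -5$)
$X = 82$ ($X = \left(51 + 2\right) + 29 = 53 + 29 = 82$)
$f{\left(P \right)} = P \left(6 + P\right)$
$d{\left(m \right)} = \frac{851}{170}$ ($d{\left(m \right)} = \frac{1}{82 + 88} - -5 = \frac{1}{170} + 5 = \frac{851}{170}$)
$\frac{1}{53712 + d{\left(f{\left(-7 \right)} \right)}} = \frac{1}{53712 + \frac{851}{170}} = \frac{1}{\frac{9131891}{170}} = \frac{170}{9131891}$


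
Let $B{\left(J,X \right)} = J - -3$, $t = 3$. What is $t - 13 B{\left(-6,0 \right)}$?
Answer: $42$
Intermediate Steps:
$B{\left(J,X \right)} = 3 + J$ ($B{\left(J,X \right)} = J + 3 = 3 + J$)
$t - 13 B{\left(-6,0 \right)} = 3 - 13 \left(3 - 6\right) = 3 - -39 = 3 + 39 = 42$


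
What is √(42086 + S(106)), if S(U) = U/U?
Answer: √42087 ≈ 205.15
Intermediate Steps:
S(U) = 1
√(42086 + S(106)) = √(42086 + 1) = √42087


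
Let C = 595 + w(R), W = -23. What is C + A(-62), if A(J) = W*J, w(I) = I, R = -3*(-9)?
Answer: 2048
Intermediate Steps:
R = 27
C = 622 (C = 595 + 27 = 622)
A(J) = -23*J
C + A(-62) = 622 - 23*(-62) = 622 + 1426 = 2048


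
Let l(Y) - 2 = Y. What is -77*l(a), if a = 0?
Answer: -154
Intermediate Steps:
l(Y) = 2 + Y
-77*l(a) = -77*(2 + 0) = -77*2 = -154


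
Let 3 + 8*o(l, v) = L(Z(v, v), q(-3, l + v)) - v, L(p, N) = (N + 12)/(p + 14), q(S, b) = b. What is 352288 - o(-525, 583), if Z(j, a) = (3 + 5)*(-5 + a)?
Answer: 6537005875/18552 ≈ 3.5236e+5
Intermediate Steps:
Z(j, a) = -40 + 8*a (Z(j, a) = 8*(-5 + a) = -40 + 8*a)
L(p, N) = (12 + N)/(14 + p)
o(l, v) = -3/8 - v/8 + (12 + l + v)/(8*(-26 + 8*v)) (o(l, v) = -3/8 + ((12 + (l + v))/(14 + (-40 + 8*v)) - v)/8 = -3/8 + ((12 + l + v)/(-26 + 8*v) - v)/8 = -3/8 + (-v + (12 + l + v)/(-26 + 8*v))/8 = -3/8 + (-v/8 + (12 + l + v)/(8*(-26 + 8*v))) = -3/8 - v/8 + (12 + l + v)/(8*(-26 + 8*v)))
352288 - o(-525, 583) = 352288 - (90 - 525 - 8*583**2 + 3*583)/(16*(-13 + 4*583)) = 352288 - (90 - 525 - 8*339889 + 1749)/(16*(-13 + 2332)) = 352288 - (90 - 525 - 2719112 + 1749)/(16*2319) = 352288 - (-2717798)/(16*2319) = 352288 - 1*(-1358899/18552) = 352288 + 1358899/18552 = 6537005875/18552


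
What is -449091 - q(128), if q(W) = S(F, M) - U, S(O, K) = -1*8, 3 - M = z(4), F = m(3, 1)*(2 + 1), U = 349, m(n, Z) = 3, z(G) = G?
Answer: -448734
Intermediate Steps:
F = 9 (F = 3*(2 + 1) = 3*3 = 9)
M = -1 (M = 3 - 1*4 = 3 - 4 = -1)
S(O, K) = -8
q(W) = -357 (q(W) = -8 - 1*349 = -8 - 349 = -357)
-449091 - q(128) = -449091 - 1*(-357) = -449091 + 357 = -448734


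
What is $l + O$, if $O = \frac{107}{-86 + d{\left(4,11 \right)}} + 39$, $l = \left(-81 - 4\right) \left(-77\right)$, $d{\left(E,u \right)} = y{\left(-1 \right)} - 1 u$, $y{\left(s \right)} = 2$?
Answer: $\frac{625373}{95} \approx 6582.9$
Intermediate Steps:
$d{\left(E,u \right)} = 2 - u$ ($d{\left(E,u \right)} = 2 - 1 u = 2 - u$)
$l = 6545$ ($l = \left(-85\right) \left(-77\right) = 6545$)
$O = \frac{3598}{95}$ ($O = \frac{107}{-86 + \left(2 - 11\right)} + 39 = \frac{107}{-86 - 9} + 39 = \frac{107}{-95} + 39 = 107 \left(- \frac{1}{95}\right) + 39 = - \frac{107}{95} + 39 = \frac{3598}{95} \approx 37.874$)
$l + O = 6545 + \frac{3598}{95} = \frac{625373}{95}$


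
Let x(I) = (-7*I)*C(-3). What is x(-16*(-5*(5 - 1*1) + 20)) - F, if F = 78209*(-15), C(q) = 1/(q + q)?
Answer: 1173135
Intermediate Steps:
C(q) = 1/(2*q)
x(I) = 7*I/6 (x(I) = (-7*I)*((½)/(-3)) = (-7*I)*((½)*(-⅓)) = -7*I*(-⅙) = 7*I/6)
F = -1173135
x(-16*(-5*(5 - 1*1) + 20)) - F = 7*(-16*(-5*(5 - 1*1) + 20))/6 - 1*(-1173135) = 7*(-16*(-5*(5 - 1) + 20))/6 + 1173135 = 7*(-16*(-5*4 + 20))/6 + 1173135 = 7*(-16*(-20 + 20))/6 + 1173135 = 7*(-16*0)/6 + 1173135 = (7/6)*0 + 1173135 = 0 + 1173135 = 1173135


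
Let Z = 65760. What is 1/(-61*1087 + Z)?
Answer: -1/547 ≈ -0.0018282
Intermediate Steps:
1/(-61*1087 + Z) = 1/(-61*1087 + 65760) = 1/(-66307 + 65760) = 1/(-547) = -1/547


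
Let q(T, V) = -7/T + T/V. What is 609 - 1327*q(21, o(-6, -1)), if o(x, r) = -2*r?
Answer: -77293/6 ≈ -12882.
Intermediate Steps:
609 - 1327*q(21, o(-6, -1)) = 609 - 1327*(-7/21 + 21/((-2*(-1)))) = 609 - 1327*(-7*1/21 + 21/2) = 609 - 1327*(-⅓ + 21*(½)) = 609 - 1327*(-⅓ + 21/2) = 609 - 1327*61/6 = 609 - 80947/6 = -77293/6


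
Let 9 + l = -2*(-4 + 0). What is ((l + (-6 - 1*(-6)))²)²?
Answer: 1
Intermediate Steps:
l = -1 (l = -9 - 2*(-4 + 0) = -9 - 2*(-4) = -9 + 8 = -1)
((l + (-6 - 1*(-6)))²)² = ((-1 + (-6 - 1*(-6)))²)² = ((-1 + (-6 + 6))²)² = ((-1 + 0)²)² = ((-1)²)² = 1² = 1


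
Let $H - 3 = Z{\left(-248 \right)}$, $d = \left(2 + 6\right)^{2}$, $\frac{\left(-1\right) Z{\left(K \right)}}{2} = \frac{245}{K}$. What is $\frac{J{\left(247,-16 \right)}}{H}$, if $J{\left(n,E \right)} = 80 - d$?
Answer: $\frac{1984}{617} \approx 3.2156$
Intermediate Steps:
$Z{\left(K \right)} = - \frac{490}{K}$ ($Z{\left(K \right)} = - 2 \frac{245}{K} = - \frac{490}{K}$)
$d = 64$ ($d = 8^{2} = 64$)
$H = \frac{617}{124}$ ($H = 3 - \frac{490}{-248} = 3 - - \frac{245}{124} = 3 + \frac{245}{124} = \frac{617}{124} \approx 4.9758$)
$J{\left(n,E \right)} = 16$ ($J{\left(n,E \right)} = 80 - 64 = 16$)
$\frac{J{\left(247,-16 \right)}}{H} = \frac{16}{\frac{617}{124}} = 16 \cdot \frac{124}{617} = \frac{1984}{617}$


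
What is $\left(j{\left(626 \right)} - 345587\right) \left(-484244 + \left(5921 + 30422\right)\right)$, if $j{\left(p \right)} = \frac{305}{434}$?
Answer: $\frac{67178186483153}{434} \approx 1.5479 \cdot 10^{11}$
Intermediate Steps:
$j{\left(p \right)} = \frac{305}{434}$ ($j{\left(p \right)} = 305 \cdot \frac{1}{434} = \frac{305}{434}$)
$\left(j{\left(626 \right)} - 345587\right) \left(-484244 + \left(5921 + 30422\right)\right) = \left(\frac{305}{434} - 345587\right) \left(-484244 + \left(5921 + 30422\right)\right) = - \frac{149984453 \left(-484244 + 36343\right)}{434} = \left(- \frac{149984453}{434}\right) \left(-447901\right) = \frac{67178186483153}{434}$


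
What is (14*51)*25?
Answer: 17850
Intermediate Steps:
(14*51)*25 = 714*25 = 17850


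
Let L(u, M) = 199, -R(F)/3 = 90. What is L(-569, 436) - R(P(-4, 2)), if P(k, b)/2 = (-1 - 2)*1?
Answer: 469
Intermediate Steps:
P(k, b) = -6 (P(k, b) = 2*((-1 - 2)*1) = 2*(-3*1) = 2*(-3) = -6)
R(F) = -270 (R(F) = -3*90 = -270)
L(-569, 436) - R(P(-4, 2)) = 199 - 1*(-270) = 199 + 270 = 469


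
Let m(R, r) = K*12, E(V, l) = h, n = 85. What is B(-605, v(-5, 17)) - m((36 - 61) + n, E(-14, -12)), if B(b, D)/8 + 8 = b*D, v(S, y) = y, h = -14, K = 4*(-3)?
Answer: -82200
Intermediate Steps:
K = -12
E(V, l) = -14
B(b, D) = -64 + 8*D*b (B(b, D) = -64 + 8*(b*D) = -64 + 8*(D*b) = -64 + 8*D*b)
m(R, r) = -144 (m(R, r) = -12*12 = -144)
B(-605, v(-5, 17)) - m((36 - 61) + n, E(-14, -12)) = (-64 + 8*17*(-605)) - 1*(-144) = (-64 - 82280) + 144 = -82344 + 144 = -82200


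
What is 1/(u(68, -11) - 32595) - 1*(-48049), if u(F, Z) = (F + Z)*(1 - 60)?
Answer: 1727745941/35958 ≈ 48049.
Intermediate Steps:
u(F, Z) = -59*F - 59*Z (u(F, Z) = (F + Z)*(-59) = -59*F - 59*Z)
1/(u(68, -11) - 32595) - 1*(-48049) = 1/((-59*68 - 59*(-11)) - 32595) - 1*(-48049) = 1/((-4012 + 649) - 32595) + 48049 = 1/(-3363 - 32595) + 48049 = 1/(-35958) + 48049 = -1/35958 + 48049 = 1727745941/35958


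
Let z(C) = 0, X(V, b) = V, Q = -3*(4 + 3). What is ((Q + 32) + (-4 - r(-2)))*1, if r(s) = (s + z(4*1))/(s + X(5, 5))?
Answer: 23/3 ≈ 7.6667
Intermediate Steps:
Q = -21 (Q = -3*7 = -21)
r(s) = s/(5 + s) (r(s) = (s + 0)/(s + 5) = s/(5 + s))
((Q + 32) + (-4 - r(-2)))*1 = ((-21 + 32) + (-4 - (-2)/(5 - 2)))*1 = (11 + (-4 - (-2)/3))*1 = (11 + (-4 - 1*(-2/3)))*1 = (11 + (-4 + 2/3))*1 = (11 - 10/3)*1 = (23/3)*1 = 23/3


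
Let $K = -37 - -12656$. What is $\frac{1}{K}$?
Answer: $\frac{1}{12619} \approx 7.9246 \cdot 10^{-5}$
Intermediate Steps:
$K = 12619$ ($K = -37 + 12656 = 12619$)
$\frac{1}{K} = \frac{1}{12619}$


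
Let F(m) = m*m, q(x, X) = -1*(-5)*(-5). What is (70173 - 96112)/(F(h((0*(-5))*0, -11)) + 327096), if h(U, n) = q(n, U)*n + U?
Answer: -25939/402721 ≈ -0.064409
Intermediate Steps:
q(x, X) = -25 (q(x, X) = 5*(-5) = -25)
h(U, n) = U - 25*n (h(U, n) = -25*n + U = U - 25*n)
F(m) = m**2
(70173 - 96112)/(F(h((0*(-5))*0, -11)) + 327096) = (70173 - 96112)/(((0*(-5))*0 - 25*(-11))**2 + 327096) = -25939/((0*0 + 275)**2 + 327096) = -25939/((0 + 275)**2 + 327096) = -25939/(275**2 + 327096) = -25939/(75625 + 327096) = -25939/402721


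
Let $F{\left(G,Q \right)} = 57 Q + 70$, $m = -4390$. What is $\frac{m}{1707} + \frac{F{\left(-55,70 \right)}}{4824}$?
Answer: $- \frac{1187245}{686214} \approx -1.7301$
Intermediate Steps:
$F{\left(G,Q \right)} = 70 + 57 Q$
$\frac{m}{1707} + \frac{F{\left(-55,70 \right)}}{4824} = - \frac{4390}{1707} + \frac{70 + 57 \cdot 70}{4824} = \left(-4390\right) \frac{1}{1707} + \left(70 + 3990\right) \frac{1}{4824} = - \frac{4390}{1707} + 4060 \cdot \frac{1}{4824} = - \frac{4390}{1707} + \frac{1015}{1206} = - \frac{1187245}{686214}$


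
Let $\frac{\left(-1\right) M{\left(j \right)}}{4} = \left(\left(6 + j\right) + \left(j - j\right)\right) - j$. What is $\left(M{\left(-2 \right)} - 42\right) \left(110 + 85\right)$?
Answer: $-12870$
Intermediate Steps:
$M{\left(j \right)} = -24$ ($M{\left(j \right)} = - 4 \left(\left(\left(6 + j\right) + \left(j - j\right)\right) - j\right) = - 4 \left(\left(\left(6 + j\right) + 0\right) - j\right) = - 4 \left(\left(6 + j\right) - j\right) = \left(-4\right) 6 = -24$)
$\left(M{\left(-2 \right)} - 42\right) \left(110 + 85\right) = \left(-24 - 42\right) \left(110 + 85\right) = \left(-66\right) 195 = -12870$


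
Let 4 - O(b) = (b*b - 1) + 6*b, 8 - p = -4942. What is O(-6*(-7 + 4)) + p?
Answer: 4523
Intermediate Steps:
p = 4950 (p = 8 - 1*(-4942) = 8 + 4942 = 4950)
O(b) = 5 - b² - 6*b (O(b) = 4 - ((b*b - 1) + 6*b) = 4 - ((b² - 1) + 6*b) = 4 - ((-1 + b²) + 6*b) = 4 - (-1 + b² + 6*b) = 4 + (1 - b² - 6*b) = 5 - b² - 6*b)
O(-6*(-7 + 4)) + p = (5 - (-6*(-7 + 4))² - (-36)*(-7 + 4)) + 4950 = (5 - (-6*(-3))² - (-36)*(-3)) + 4950 = (5 - 1*18² - 6*18) + 4950 = (5 - 1*324 - 108) + 4950 = (5 - 324 - 108) + 4950 = -427 + 4950 = 4523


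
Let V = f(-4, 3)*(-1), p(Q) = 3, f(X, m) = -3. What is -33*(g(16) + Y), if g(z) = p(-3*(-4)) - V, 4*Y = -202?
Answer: 3333/2 ≈ 1666.5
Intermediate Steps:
Y = -101/2 (Y = (¼)*(-202) = -101/2 ≈ -50.500)
V = 3 (V = -3*(-1) = 3)
g(z) = 0 (g(z) = 3 - 1*3 = 3 - 3 = 0)
-33*(g(16) + Y) = -33*(0 - 101/2) = -33*(-101/2) = 3333/2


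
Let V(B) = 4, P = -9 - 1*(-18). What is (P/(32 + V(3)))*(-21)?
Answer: -21/4 ≈ -5.2500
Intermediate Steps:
P = 9 (P = -9 + 18 = 9)
(P/(32 + V(3)))*(-21) = (9/(32 + 4))*(-21) = (9/36)*(-21) = ((1/36)*9)*(-21) = (1/4)*(-21) = -21/4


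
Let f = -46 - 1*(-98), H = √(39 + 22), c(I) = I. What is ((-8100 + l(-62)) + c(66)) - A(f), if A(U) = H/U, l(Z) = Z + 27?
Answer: -8069 - √61/52 ≈ -8069.1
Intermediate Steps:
H = √61 ≈ 7.8102
f = 52 (f = -46 + 98 = 52)
l(Z) = 27 + Z
A(U) = √61/U
((-8100 + l(-62)) + c(66)) - A(f) = ((-8100 + (27 - 62)) + 66) - √61/52 = ((-8100 - 35) + 66) - √61/52 = (-8135 + 66) - √61/52 = -8069 - √61/52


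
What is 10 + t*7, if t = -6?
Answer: -32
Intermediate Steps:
10 + t*7 = 10 - 6*7 = 10 - 42 = -32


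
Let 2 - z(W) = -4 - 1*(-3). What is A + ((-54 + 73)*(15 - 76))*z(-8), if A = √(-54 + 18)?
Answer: -3477 + 6*I ≈ -3477.0 + 6.0*I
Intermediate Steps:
z(W) = 3 (z(W) = 2 - (-4 - 1*(-3)) = 2 - (-4 + 3) = 2 - 1*(-1) = 2 + 1 = 3)
A = 6*I (A = √(-36) = 6*I ≈ 6.0*I)
A + ((-54 + 73)*(15 - 76))*z(-8) = 6*I + ((-54 + 73)*(15 - 76))*3 = 6*I + (19*(-61))*3 = 6*I - 1159*3 = 6*I - 3477 = -3477 + 6*I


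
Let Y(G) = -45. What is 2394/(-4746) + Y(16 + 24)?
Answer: -5142/113 ≈ -45.504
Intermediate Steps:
2394/(-4746) + Y(16 + 24) = 2394/(-4746) - 45 = 2394*(-1/4746) - 45 = -57/113 - 45 = -5142/113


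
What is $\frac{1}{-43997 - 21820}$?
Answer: $- \frac{1}{65817} \approx -1.5194 \cdot 10^{-5}$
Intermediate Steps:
$\frac{1}{-43997 - 21820} = \frac{1}{-65817} = - \frac{1}{65817}$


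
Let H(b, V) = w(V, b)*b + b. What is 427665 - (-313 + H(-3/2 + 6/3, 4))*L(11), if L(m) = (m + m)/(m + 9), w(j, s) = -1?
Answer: 4280093/10 ≈ 4.2801e+5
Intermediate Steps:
L(m) = 2*m/(9 + m) (L(m) = (2*m)/(9 + m) = 2*m/(9 + m))
H(b, V) = 0 (H(b, V) = -b + b = 0)
427665 - (-313 + H(-3/2 + 6/3, 4))*L(11) = 427665 - (-313 + 0)*2*11/(9 + 11) = 427665 - (-313)*2*11/20 = 427665 - (-313)*2*11*(1/20) = 427665 - (-313)*11/10 = 427665 - 1*(-3443/10) = 427665 + 3443/10 = 4280093/10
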